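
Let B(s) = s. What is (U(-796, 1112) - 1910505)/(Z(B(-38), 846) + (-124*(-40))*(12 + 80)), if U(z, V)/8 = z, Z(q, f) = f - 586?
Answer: -1916873/456580 ≈ -4.1983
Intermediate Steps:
Z(q, f) = -586 + f
U(z, V) = 8*z
(U(-796, 1112) - 1910505)/(Z(B(-38), 846) + (-124*(-40))*(12 + 80)) = (8*(-796) - 1910505)/((-586 + 846) + (-124*(-40))*(12 + 80)) = (-6368 - 1910505)/(260 + 4960*92) = -1916873/(260 + 456320) = -1916873/456580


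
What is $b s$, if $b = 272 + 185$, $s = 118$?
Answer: $53926$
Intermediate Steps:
$b = 457$
$b s = 457 \cdot 118 = 53926$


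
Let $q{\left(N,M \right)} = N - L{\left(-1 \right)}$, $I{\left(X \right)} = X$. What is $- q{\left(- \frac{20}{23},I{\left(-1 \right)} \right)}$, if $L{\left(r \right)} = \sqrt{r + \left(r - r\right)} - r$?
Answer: $\frac{43}{23} + i \approx 1.8696 + 1.0 i$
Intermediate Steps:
$L{\left(r \right)} = \sqrt{r} - r$ ($L{\left(r \right)} = \sqrt{r + 0} - r = \sqrt{r} - r$)
$q{\left(N,M \right)} = -1 + N - i$ ($q{\left(N,M \right)} = N - \left(\sqrt{-1} - -1\right) = N - \left(i + 1\right) = N - \left(1 + i\right) = -1 + N - i$)
$- q{\left(- \frac{20}{23},I{\left(-1 \right)} \right)} = - (-1 - \frac{20}{23} - i) = - (- \frac{43}{23} - i) = \frac{43}{23} + i$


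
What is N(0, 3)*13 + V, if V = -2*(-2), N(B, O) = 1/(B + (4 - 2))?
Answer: 21/2 ≈ 10.500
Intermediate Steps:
N(B, O) = 1/(2 + B) (N(B, O) = 1/(B + 2) = 1/(2 + B))
V = 4
N(0, 3)*13 + V = 13/(2 + 0) + 4 = 13/2 + 4 = 21/2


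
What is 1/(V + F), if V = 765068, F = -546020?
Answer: 1/219048 ≈ 4.5652e-6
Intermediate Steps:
1/(V + F) = 1/(765068 - 546020) = 1/219048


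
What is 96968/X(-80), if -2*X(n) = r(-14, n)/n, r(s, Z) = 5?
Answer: 3102976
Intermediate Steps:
X(n) = -5/(2*n)
96968/X(-80) = 96968/((-5/2/(-80))) = 96968/((-5/2*(-1/80))) = 96968/(1/32) = 96968*32 = 3102976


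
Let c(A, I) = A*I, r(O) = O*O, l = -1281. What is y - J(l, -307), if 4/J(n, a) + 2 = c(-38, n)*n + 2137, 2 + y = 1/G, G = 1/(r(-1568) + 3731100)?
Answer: 385956296251530/62354383 ≈ 6.1897e+6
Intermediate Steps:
r(O) = O²
G = 1/6189724 (G = 1/((-1568)² + 3731100) = 1/(2458624 + 3731100) = 1/6189724 ≈ 1.6156e-7)
y = 6189722 (y = -2 + 1/(1/6189724) = -2 + 6189724 = 6189722)
J(n, a) = 4/(2135 - 38*n²) (J(n, a) = 4/(-2 + ((-38*n)*n + 2137)) = 4/(-2 + (-38*n² + 2137)) = 4/(-2 + (2137 - 38*n²)) = 4/(2135 - 38*n²))
y - J(l, -307) = 6189722 - 4/(2135 - 38*(-1281)²) = 6189722 - 4/(2135 - 38*1640961) = 6189722 - 4/(2135 - 62356518) = 6189722 - 4/(-62354383) = 6189722 - 4*(-1)/62354383 = 6189722 - 1*(-4/62354383) = 6189722 + 4/62354383 = 385956296251530/62354383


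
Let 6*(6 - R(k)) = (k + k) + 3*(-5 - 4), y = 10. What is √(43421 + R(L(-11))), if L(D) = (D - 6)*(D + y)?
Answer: 41*√930/6 ≈ 208.39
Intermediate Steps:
L(D) = (-6 + D)*(10 + D) (L(D) = (D - 6)*(D + 10) = (-6 + D)*(10 + D))
R(k) = 21/2 - k/3 (R(k) = 6 - ((k + k) + 3*(-5 - 4))/6 = 6 - (2*k + 3*(-9))/6 = 6 - (2*k - 27)/6 = 6 - (-27 + 2*k)/6 = 6 + (9/2 - k/3) = 21/2 - k/3)
√(43421 + R(L(-11))) = √(43421 + (21/2 - (-60 + (-11)² + 4*(-11))/3)) = √(43421 + (21/2 - (-60 + 121 - 44)/3)) = √(43421 + (21/2 - ⅓*17)) = √(43421 + (21/2 - 17/3)) = √(43421 + 29/6) = √(260555/6) = 41*√930/6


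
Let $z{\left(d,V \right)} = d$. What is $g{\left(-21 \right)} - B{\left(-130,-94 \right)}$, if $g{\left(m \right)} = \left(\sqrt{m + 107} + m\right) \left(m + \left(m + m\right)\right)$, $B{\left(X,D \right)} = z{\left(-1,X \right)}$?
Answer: $1324 - 63 \sqrt{86} \approx 739.76$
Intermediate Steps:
$B{\left(X,D \right)} = -1$
$g{\left(m \right)} = 3 m \left(m + \sqrt{107 + m}\right)$ ($g{\left(m \right)} = \left(\sqrt{107 + m} + m\right) \left(m + 2 m\right) = \left(m + \sqrt{107 + m}\right) 3 m = 3 m \left(m + \sqrt{107 + m}\right)$)
$g{\left(-21 \right)} - B{\left(-130,-94 \right)} = 3 \left(-21\right) \left(-21 + \sqrt{107 - 21}\right) - -1 = 3 \left(-21\right) \left(-21 + \sqrt{86}\right) + 1 = \left(1323 - 63 \sqrt{86}\right) + 1 = 1324 - 63 \sqrt{86}$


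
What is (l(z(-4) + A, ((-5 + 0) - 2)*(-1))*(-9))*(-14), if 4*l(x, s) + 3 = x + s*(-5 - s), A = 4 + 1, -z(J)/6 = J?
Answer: -1827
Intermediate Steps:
z(J) = -6*J
A = 5
l(x, s) = -¾ + x/4 + s*(-5 - s)/4 (l(x, s) = -¾ + (x + s*(-5 - s))/4 = -¾ + (x/4 + s*(-5 - s)/4) = -¾ + x/4 + s*(-5 - s)/4)
(l(z(-4) + A, ((-5 + 0) - 2)*(-1))*(-9))*(-14) = ((-¾ - 5*((-5 + 0) - 2)*(-1)/4 - ((-5 + 0) - 2)²/4 + (-6*(-4) + 5)/4)*(-9))*(-14) = ((-¾ - 5*(-5 - 2)*(-1)/4 - (-5 - 2)²/4 + (24 + 5)/4)*(-9))*(-14) = ((-¾ - (-35)*(-1)/4 - (-7*(-1))²/4 + (¼)*29)*(-9))*(-14) = ((-¾ - 5/4*7 - ¼*7² + 29/4)*(-9))*(-14) = ((-¾ - 35/4 - ¼*49 + 29/4)*(-9))*(-14) = ((-¾ - 35/4 - 49/4 + 29/4)*(-9))*(-14) = -29/2*(-9)*(-14) = (261/2)*(-14) = -1827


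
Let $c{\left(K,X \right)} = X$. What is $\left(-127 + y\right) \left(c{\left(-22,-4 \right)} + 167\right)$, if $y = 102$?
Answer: $-4075$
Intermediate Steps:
$\left(-127 + y\right) \left(c{\left(-22,-4 \right)} + 167\right) = \left(-127 + 102\right) \left(-4 + 167\right) = \left(-25\right) 163 = -4075$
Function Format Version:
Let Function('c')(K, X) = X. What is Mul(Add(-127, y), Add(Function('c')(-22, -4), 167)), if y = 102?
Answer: -4075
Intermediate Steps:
Mul(Add(-127, y), Add(Function('c')(-22, -4), 167)) = Mul(Add(-127, 102), Add(-4, 167)) = Mul(-25, 163) = -4075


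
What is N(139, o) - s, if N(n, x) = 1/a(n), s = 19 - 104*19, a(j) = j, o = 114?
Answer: 272024/139 ≈ 1957.0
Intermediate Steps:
s = -1957 (s = 19 - 1976 = -1957)
N(n, x) = 1/n
N(139, o) - s = 1/139 - 1*(-1957) = 1/139 + 1957 = 272024/139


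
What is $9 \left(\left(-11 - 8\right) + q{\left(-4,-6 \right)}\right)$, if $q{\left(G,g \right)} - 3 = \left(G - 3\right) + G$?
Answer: $-243$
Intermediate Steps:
$q{\left(G,g \right)} = 2 G$ ($q{\left(G,g \right)} = 3 + \left(\left(G - 3\right) + G\right) = 3 + \left(\left(-3 + G\right) + G\right) = 3 + \left(-3 + 2 G\right) = 2 G$)
$9 \left(\left(-11 - 8\right) + q{\left(-4,-6 \right)}\right) = 9 \left(\left(-11 - 8\right) + 2 \left(-4\right)\right) = 9 \left(\left(-11 - 8\right) - 8\right) = 9 \left(-19 - 8\right) = 9 \left(-27\right) = -243$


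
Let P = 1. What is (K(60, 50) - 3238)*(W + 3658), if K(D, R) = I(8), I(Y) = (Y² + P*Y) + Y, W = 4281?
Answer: -25071362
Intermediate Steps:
I(Y) = Y² + 2*Y (I(Y) = (Y² + 1*Y) + Y = (Y² + Y) + Y = (Y + Y²) + Y = Y² + 2*Y)
K(D, R) = 80 (K(D, R) = 8*(2 + 8) = 8*10 = 80)
(K(60, 50) - 3238)*(W + 3658) = (80 - 3238)*(4281 + 3658) = -3158*7939 = -25071362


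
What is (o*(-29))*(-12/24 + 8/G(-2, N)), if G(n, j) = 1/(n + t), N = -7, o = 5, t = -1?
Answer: 7105/2 ≈ 3552.5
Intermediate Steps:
G(n, j) = 1/(-1 + n) (G(n, j) = 1/(n - 1) = 1/(-1 + n))
(o*(-29))*(-12/24 + 8/G(-2, N)) = (5*(-29))*(-12/24 + 8/(1/(-1 - 2))) = -145*(-12*1/24 + 8/(1/(-3))) = -145*(-½ + 8/(-⅓)) = -145*(-½ + 8*(-3)) = -145*(-½ - 24) = -145*(-49/2) = 7105/2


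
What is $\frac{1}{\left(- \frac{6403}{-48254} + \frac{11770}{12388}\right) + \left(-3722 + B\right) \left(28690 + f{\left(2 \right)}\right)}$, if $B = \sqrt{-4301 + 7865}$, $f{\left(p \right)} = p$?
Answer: $- \frac{198749017745916251869949}{21219269724511628980143002642571} - \frac{320390682043716685224 \sqrt{11}}{7073089908170542993381000880857} \approx -9.5167 \cdot 10^{-9}$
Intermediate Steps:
$B = 18 \sqrt{11}$ ($B = \sqrt{3564} = 18 \sqrt{11} \approx 59.699$)
$\frac{1}{\left(- \frac{6403}{-48254} + \frac{11770}{12388}\right) + \left(-3722 + B\right) \left(28690 + f{\left(2 \right)}\right)} = \frac{1}{\left(- \frac{6403}{-48254} + \frac{11770}{12388}\right) + \left(-3722 + 18 \sqrt{11}\right) \left(28690 + 2\right)} = \frac{1}{\left(\left(-6403\right) \left(- \frac{1}{48254}\right) + 11770 \cdot \frac{1}{12388}\right) + \left(-3722 + 18 \sqrt{11}\right) 28692} = \frac{1}{\left(\frac{6403}{48254} + \frac{5885}{6194}\right) - \left(106791624 - 516456 \sqrt{11}\right)} = \frac{1}{\frac{80908743}{74721319} - \left(106791624 - 516456 \sqrt{11}\right)} = \frac{1}{- \frac{7979610922523313}{74721319} + 516456 \sqrt{11}}$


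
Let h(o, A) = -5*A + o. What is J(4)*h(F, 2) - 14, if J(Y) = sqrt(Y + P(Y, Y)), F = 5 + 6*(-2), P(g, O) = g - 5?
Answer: -14 - 17*sqrt(3) ≈ -43.445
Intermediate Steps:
P(g, O) = -5 + g
F = -7 (F = 5 - 12 = -7)
J(Y) = sqrt(-5 + 2*Y) (J(Y) = sqrt(Y + (-5 + Y)) = sqrt(-5 + 2*Y))
h(o, A) = o - 5*A
J(4)*h(F, 2) - 14 = sqrt(-5 + 2*4)*(-7 - 5*2) - 14 = sqrt(-5 + 8)*(-7 - 10) - 14 = sqrt(3)*(-17) - 14 = -17*sqrt(3) - 14 = -14 - 17*sqrt(3)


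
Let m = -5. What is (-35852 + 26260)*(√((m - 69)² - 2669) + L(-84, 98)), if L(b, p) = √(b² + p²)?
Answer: -134288*√85 - 9592*√2807 ≈ -1.7463e+6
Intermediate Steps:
(-35852 + 26260)*(√((m - 69)² - 2669) + L(-84, 98)) = (-35852 + 26260)*(√((-5 - 69)² - 2669) + √((-84)² + 98²)) = -9592*(√((-74)² - 2669) + √(7056 + 9604)) = -9592*(√(5476 - 2669) + √16660) = -9592*(√2807 + 14*√85) = -134288*√85 - 9592*√2807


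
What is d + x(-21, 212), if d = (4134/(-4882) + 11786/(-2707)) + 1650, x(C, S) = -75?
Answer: 10372899530/6607787 ≈ 1569.8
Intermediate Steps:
d = 10868483555/6607787 (d = (4134*(-1/4882) + 11786*(-1/2707)) + 1650 = (-2067/2441 - 11786/2707) + 1650 = -34364995/6607787 + 1650 = 10868483555/6607787 ≈ 1644.8)
d + x(-21, 212) = 10868483555/6607787 - 75 = 10372899530/6607787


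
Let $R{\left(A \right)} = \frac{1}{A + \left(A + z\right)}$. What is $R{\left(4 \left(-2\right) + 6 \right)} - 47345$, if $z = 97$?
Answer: $- \frac{4403084}{93} \approx -47345.0$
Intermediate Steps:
$R{\left(A \right)} = \frac{1}{97 + 2 A}$ ($R{\left(A \right)} = \frac{1}{A + \left(A + 97\right)} = \frac{1}{A + \left(97 + A\right)} = \frac{1}{97 + 2 A}$)
$R{\left(4 \left(-2\right) + 6 \right)} - 47345 = \frac{1}{97 + 2 \left(4 \left(-2\right) + 6\right)} - 47345 = \frac{1}{97 + 2 \left(-8 + 6\right)} - 47345 = \frac{1}{97 + 2 \left(-2\right)} - 47345 = \frac{1}{97 - 4} - 47345 = \frac{1}{93} - 47345 = - \frac{4403084}{93}$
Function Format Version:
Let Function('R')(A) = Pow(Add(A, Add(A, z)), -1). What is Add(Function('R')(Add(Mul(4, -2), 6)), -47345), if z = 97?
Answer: Rational(-4403084, 93) ≈ -47345.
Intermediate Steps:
Function('R')(A) = Pow(Add(97, Mul(2, A)), -1) (Function('R')(A) = Pow(Add(A, Add(A, 97)), -1) = Pow(Add(A, Add(97, A)), -1) = Pow(Add(97, Mul(2, A)), -1))
Add(Function('R')(Add(Mul(4, -2), 6)), -47345) = Add(Pow(Add(97, Mul(2, Add(Mul(4, -2), 6))), -1), -47345) = Add(Pow(Add(97, Mul(2, Add(-8, 6))), -1), -47345) = Add(Pow(Add(97, Mul(2, -2)), -1), -47345) = Add(Pow(Add(97, -4), -1), -47345) = Add(Pow(93, -1), -47345) = Add(Rational(1, 93), -47345) = Rational(-4403084, 93)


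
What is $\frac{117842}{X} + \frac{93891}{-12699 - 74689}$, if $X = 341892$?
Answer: $- \frac{778664467}{1067044932} \approx -0.72974$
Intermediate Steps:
$\frac{117842}{X} + \frac{93891}{-12699 - 74689} = \frac{117842}{341892} + \frac{93891}{-12699 - 74689} = 117842 \cdot \frac{1}{341892} + \frac{93891}{-12699 - 74689} = \frac{58921}{170946} + \frac{93891}{-87388} = \frac{58921}{170946} + 93891 \left(- \frac{1}{87388}\right) = \frac{58921}{170946} - \frac{13413}{12484} = - \frac{778664467}{1067044932}$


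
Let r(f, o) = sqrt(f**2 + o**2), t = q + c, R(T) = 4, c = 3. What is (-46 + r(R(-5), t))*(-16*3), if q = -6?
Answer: 1968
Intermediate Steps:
t = -3 (t = -6 + 3 = -3)
(-46 + r(R(-5), t))*(-16*3) = (-46 + sqrt(4**2 + (-3)**2))*(-16*3) = (-46 + sqrt(16 + 9))*(-48) = (-46 + sqrt(25))*(-48) = (-46 + 5)*(-48) = -41*(-48) = 1968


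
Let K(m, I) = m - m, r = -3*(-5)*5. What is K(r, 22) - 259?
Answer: -259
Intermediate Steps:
r = 75 (r = 15*5 = 75)
K(m, I) = 0
K(r, 22) - 259 = 0 - 259 = -259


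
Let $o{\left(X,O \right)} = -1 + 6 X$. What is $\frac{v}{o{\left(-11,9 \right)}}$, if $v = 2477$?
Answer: $- \frac{2477}{67} \approx -36.97$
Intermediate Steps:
$\frac{v}{o{\left(-11,9 \right)}} = \frac{2477}{-1 + 6 \left(-11\right)} = \frac{2477}{-1 - 66} = \frac{2477}{-67} = 2477 \left(- \frac{1}{67}\right) = - \frac{2477}{67}$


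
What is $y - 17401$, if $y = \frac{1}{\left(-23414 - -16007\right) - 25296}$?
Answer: $- \frac{569064904}{32703} \approx -17401.0$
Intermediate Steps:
$y = - \frac{1}{32703}$ ($y = \frac{1}{\left(-23414 + 16007\right) - 25296} = \frac{1}{-7407 - 25296} = \frac{1}{-32703} = - \frac{1}{32703} \approx -3.0578 \cdot 10^{-5}$)
$y - 17401 = - \frac{1}{32703} - 17401 = - \frac{569064904}{32703}$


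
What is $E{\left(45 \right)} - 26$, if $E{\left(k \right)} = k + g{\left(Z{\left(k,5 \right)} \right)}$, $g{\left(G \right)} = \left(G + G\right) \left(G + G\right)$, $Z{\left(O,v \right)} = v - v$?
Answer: $19$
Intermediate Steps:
$Z{\left(O,v \right)} = 0$
$g{\left(G \right)} = 4 G^{2}$ ($g{\left(G \right)} = 2 G 2 G = 4 G^{2}$)
$E{\left(k \right)} = k$ ($E{\left(k \right)} = k + 4 \cdot 0^{2} = k + 4 \cdot 0 = k + 0 = k$)
$E{\left(45 \right)} - 26 = 45 - 26 = 19$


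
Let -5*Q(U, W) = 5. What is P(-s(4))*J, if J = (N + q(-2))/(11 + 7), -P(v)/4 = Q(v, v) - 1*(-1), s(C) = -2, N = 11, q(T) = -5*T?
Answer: 0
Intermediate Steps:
Q(U, W) = -1 (Q(U, W) = -⅕*5 = -1)
P(v) = 0 (P(v) = -4*(-1 - 1*(-1)) = -4*(-1 + 1) = -4*0 = 0)
J = 7/6 (J = (11 - 5*(-2))/(11 + 7) = (11 + 10)/18 = 21*(1/18) = 7/6 ≈ 1.1667)
P(-s(4))*J = 0*(7/6) = 0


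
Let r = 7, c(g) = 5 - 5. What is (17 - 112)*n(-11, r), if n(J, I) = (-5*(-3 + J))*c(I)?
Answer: 0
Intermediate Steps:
c(g) = 0
n(J, I) = 0 (n(J, I) = -5*(-3 + J)*0 = (15 - 5*J)*0 = 0)
(17 - 112)*n(-11, r) = (17 - 112)*0 = -95*0 = 0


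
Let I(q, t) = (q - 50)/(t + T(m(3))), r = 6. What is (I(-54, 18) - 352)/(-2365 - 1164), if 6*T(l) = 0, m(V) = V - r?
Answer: 3220/31761 ≈ 0.10138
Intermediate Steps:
m(V) = -6 + V (m(V) = V - 1*6 = V - 6 = -6 + V)
T(l) = 0 (T(l) = (⅙)*0 = 0)
I(q, t) = (-50 + q)/t (I(q, t) = (q - 50)/(t + 0) = (-50 + q)/t)
(I(-54, 18) - 352)/(-2365 - 1164) = ((-50 - 54)/18 - 352)/(-2365 - 1164) = ((1/18)*(-104) - 352)/(-3529) = (-52/9 - 352)*(-1/3529) = -3220/9*(-1/3529) = 3220/31761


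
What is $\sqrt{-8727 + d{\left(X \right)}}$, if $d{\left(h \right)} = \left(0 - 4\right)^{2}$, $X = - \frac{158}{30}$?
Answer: $i \sqrt{8711} \approx 93.333 i$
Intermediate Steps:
$X = - \frac{79}{15}$ ($X = \left(-158\right) \frac{1}{30} = - \frac{79}{15} \approx -5.2667$)
$d{\left(h \right)} = 16$ ($d{\left(h \right)} = \left(-4\right)^{2} = 16$)
$\sqrt{-8727 + d{\left(X \right)}} = \sqrt{-8727 + 16} = \sqrt{-8711} = i \sqrt{8711}$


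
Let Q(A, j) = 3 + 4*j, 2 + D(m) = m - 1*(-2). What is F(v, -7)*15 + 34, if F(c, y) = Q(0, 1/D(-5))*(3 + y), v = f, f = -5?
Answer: -98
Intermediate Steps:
D(m) = m (D(m) = -2 + (m - 1*(-2)) = -2 + (m + 2) = -2 + (2 + m) = m)
v = -5
F(c, y) = 33/5 + 11*y/5 (F(c, y) = (3 + 4/(-5))*(3 + y) = (3 + 4*(-1/5))*(3 + y) = (3 - 4/5)*(3 + y) = 11*(3 + y)/5 = 33/5 + 11*y/5)
F(v, -7)*15 + 34 = (33/5 + (11/5)*(-7))*15 + 34 = (33/5 - 77/5)*15 + 34 = -44/5*15 + 34 = -132 + 34 = -98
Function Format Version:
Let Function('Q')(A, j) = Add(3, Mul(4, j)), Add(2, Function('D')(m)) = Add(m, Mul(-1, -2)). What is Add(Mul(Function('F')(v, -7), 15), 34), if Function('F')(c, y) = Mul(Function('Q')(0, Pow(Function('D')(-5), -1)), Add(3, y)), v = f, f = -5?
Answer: -98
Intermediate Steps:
Function('D')(m) = m (Function('D')(m) = Add(-2, Add(m, Mul(-1, -2))) = Add(-2, Add(m, 2)) = Add(-2, Add(2, m)) = m)
v = -5
Function('F')(c, y) = Add(Rational(33, 5), Mul(Rational(11, 5), y)) (Function('F')(c, y) = Mul(Add(3, Mul(4, Pow(-5, -1))), Add(3, y)) = Mul(Add(3, Mul(4, Rational(-1, 5))), Add(3, y)) = Mul(Add(3, Rational(-4, 5)), Add(3, y)) = Mul(Rational(11, 5), Add(3, y)) = Add(Rational(33, 5), Mul(Rational(11, 5), y)))
Add(Mul(Function('F')(v, -7), 15), 34) = Add(Mul(Add(Rational(33, 5), Mul(Rational(11, 5), -7)), 15), 34) = Add(Mul(Add(Rational(33, 5), Rational(-77, 5)), 15), 34) = Add(Mul(Rational(-44, 5), 15), 34) = Add(-132, 34) = -98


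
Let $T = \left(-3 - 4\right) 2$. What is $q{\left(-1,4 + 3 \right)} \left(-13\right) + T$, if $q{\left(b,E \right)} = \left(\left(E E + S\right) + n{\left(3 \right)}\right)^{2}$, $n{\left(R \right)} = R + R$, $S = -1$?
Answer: $-37922$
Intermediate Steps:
$n{\left(R \right)} = 2 R$
$q{\left(b,E \right)} = \left(5 + E^{2}\right)^{2}$ ($q{\left(b,E \right)} = \left(\left(E E - 1\right) + 2 \cdot 3\right)^{2} = \left(\left(E^{2} - 1\right) + 6\right)^{2} = \left(\left(-1 + E^{2}\right) + 6\right)^{2} = \left(5 + E^{2}\right)^{2}$)
$T = -14$ ($T = \left(-7\right) 2 = -14$)
$q{\left(-1,4 + 3 \right)} \left(-13\right) + T = \left(5 + \left(4 + 3\right)^{2}\right)^{2} \left(-13\right) - 14 = \left(5 + 7^{2}\right)^{2} \left(-13\right) - 14 = \left(5 + 49\right)^{2} \left(-13\right) - 14 = 54^{2} \left(-13\right) - 14 = 2916 \left(-13\right) - 14 = -37908 - 14 = -37922$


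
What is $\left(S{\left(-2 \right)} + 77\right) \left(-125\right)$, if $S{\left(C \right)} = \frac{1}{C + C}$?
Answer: $- \frac{38375}{4} \approx -9593.8$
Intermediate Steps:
$S{\left(C \right)} = \frac{1}{2 C}$
$\left(S{\left(-2 \right)} + 77\right) \left(-125\right) = \left(\frac{1}{2 \left(-2\right)} + 77\right) \left(-125\right) = \left(\frac{1}{2} \left(- \frac{1}{2}\right) + 77\right) \left(-125\right) = \left(- \frac{1}{4} + 77\right) \left(-125\right) = \frac{307}{4} \left(-125\right) = - \frac{38375}{4}$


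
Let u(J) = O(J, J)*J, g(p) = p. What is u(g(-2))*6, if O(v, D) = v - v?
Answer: 0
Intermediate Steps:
O(v, D) = 0
u(J) = 0 (u(J) = 0*J = 0)
u(g(-2))*6 = 0*6 = 0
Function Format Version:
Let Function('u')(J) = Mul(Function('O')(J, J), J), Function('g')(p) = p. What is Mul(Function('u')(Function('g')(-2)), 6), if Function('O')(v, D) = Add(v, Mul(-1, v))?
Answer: 0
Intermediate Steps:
Function('O')(v, D) = 0
Function('u')(J) = 0 (Function('u')(J) = Mul(0, J) = 0)
Mul(Function('u')(Function('g')(-2)), 6) = Mul(0, 6) = 0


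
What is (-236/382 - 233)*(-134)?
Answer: 5979214/191 ≈ 31305.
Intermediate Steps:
(-236/382 - 233)*(-134) = (-236*1/382 - 233)*(-134) = (-118/191 - 233)*(-134) = -44621/191*(-134) = 5979214/191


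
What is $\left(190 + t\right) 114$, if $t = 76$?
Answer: $30324$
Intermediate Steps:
$\left(190 + t\right) 114 = \left(190 + 76\right) 114 = 266 \cdot 114 = 30324$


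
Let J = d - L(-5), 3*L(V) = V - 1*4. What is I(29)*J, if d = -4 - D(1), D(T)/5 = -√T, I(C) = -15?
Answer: -60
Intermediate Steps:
L(V) = -4/3 + V/3 (L(V) = (V - 1*4)/3 = (V - 4)/3 = (-4 + V)/3 = -4/3 + V/3)
D(T) = -5*√T (D(T) = 5*(-√T) = -5*√T)
d = 1 (d = -4 - (-5)*√1 = -4 - (-5) = -4 - 1*(-5) = -4 + 5 = 1)
J = 4 (J = 1 - (-4/3 + (⅓)*(-5)) = 1 - (-4/3 - 5/3) = 1 - 1*(-3) = 1 + 3 = 4)
I(29)*J = -15*4 = -60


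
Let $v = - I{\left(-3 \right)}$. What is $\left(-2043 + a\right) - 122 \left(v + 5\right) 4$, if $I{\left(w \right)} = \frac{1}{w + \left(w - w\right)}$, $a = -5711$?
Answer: $- \frac{31070}{3} \approx -10357.0$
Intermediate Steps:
$I{\left(w \right)} = \frac{1}{w}$ ($I{\left(w \right)} = \frac{1}{w + 0} = \frac{1}{w}$)
$v = \frac{1}{3}$ ($v = - \frac{1}{-3} = \left(-1\right) \left(- \frac{1}{3}\right) = \frac{1}{3} \approx 0.33333$)
$\left(-2043 + a\right) - 122 \left(v + 5\right) 4 = \left(-2043 - 5711\right) - 122 \left(\frac{1}{3} + 5\right) 4 = -7754 - 122 \cdot \frac{16}{3} \cdot 4 = -7754 - 122 \cdot \frac{64}{3} = -7754 - \frac{7808}{3} = - \frac{31070}{3}$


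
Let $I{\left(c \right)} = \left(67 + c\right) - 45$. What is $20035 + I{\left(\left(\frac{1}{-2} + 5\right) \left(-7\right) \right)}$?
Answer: $\frac{40051}{2} \approx 20026.0$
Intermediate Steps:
$I{\left(c \right)} = 22 + c$ ($I{\left(c \right)} = \left(67 + c\right) - 45 = 22 + c$)
$20035 + I{\left(\left(\frac{1}{-2} + 5\right) \left(-7\right) \right)} = 20035 + \left(22 + \left(\frac{1}{-2} + 5\right) \left(-7\right)\right) = 20035 + \left(22 + \left(- \frac{1}{2} + 5\right) \left(-7\right)\right) = 20035 + \left(22 + \frac{9}{2} \left(-7\right)\right) = 20035 + \left(22 - \frac{63}{2}\right) = 20035 - \frac{19}{2} = \frac{40051}{2}$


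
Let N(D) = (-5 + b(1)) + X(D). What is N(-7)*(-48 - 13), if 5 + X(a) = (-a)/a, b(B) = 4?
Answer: 427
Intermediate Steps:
X(a) = -6 (X(a) = -5 + (-a)/a = -5 - 1 = -6)
N(D) = -7 (N(D) = (-5 + 4) - 6 = -1 - 6 = -7)
N(-7)*(-48 - 13) = -7*(-48 - 13) = -7*(-61) = 427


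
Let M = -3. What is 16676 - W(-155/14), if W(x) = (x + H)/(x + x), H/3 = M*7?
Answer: 5168523/310 ≈ 16673.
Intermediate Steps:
H = -63 (H = 3*(-3*7) = 3*(-21) = -63)
W(x) = (-63 + x)/(2*x) (W(x) = (x - 63)/(x + x) = (-63 + x)/((2*x)) = (-63 + x)*(1/(2*x)) = (-63 + x)/(2*x))
16676 - W(-155/14) = 16676 - (-63 - 155/14)/(2*((-155/14))) = 16676 - (-63 - 155*1/14)/(2*((-155*1/14))) = 16676 - (-63 - 155/14)/(2*(-155/14)) = 16676 - (-14)*(-1037)/(2*155*14) = 16676 - 1*1037/310 = 16676 - 1037/310 = 5168523/310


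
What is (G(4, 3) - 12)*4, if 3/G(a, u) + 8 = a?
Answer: -51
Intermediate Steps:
G(a, u) = 3/(-8 + a)
(G(4, 3) - 12)*4 = (3/(-8 + 4) - 12)*4 = (3/(-4) - 12)*4 = (3*(-¼) - 12)*4 = (-¾ - 12)*4 = -51/4*4 = -51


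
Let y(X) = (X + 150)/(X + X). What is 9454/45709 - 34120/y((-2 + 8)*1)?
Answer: -1559468178/594217 ≈ -2624.4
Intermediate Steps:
y(X) = (150 + X)/(2*X) (y(X) = (150 + X)/((2*X)) = (150 + X)*(1/(2*X)) = (150 + X)/(2*X))
9454/45709 - 34120/y((-2 + 8)*1) = 9454/45709 - 34120*2*(-2 + 8)/(150 + (-2 + 8)*1) = 9454*(1/45709) - 34120*12/(150 + 6*1) = 9454/45709 - 34120*12/(150 + 6) = 9454/45709 - 34120/((½)*(⅙)*156) = 9454/45709 - 34120/13 = -1559468178/594217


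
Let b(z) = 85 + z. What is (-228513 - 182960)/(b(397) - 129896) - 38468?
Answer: -4977886279/129414 ≈ -38465.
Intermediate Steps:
(-228513 - 182960)/(b(397) - 129896) - 38468 = (-228513 - 182960)/((85 + 397) - 129896) - 38468 = -411473/(482 - 129896) - 38468 = -411473/(-129414) - 38468 = -411473*(-1/129414) - 38468 = 411473/129414 - 38468 = -4977886279/129414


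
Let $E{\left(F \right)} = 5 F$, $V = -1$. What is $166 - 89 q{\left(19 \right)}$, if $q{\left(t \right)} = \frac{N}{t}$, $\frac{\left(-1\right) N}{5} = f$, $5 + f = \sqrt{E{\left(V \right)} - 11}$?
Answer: $\frac{929}{19} + \frac{1780 i}{19} \approx 48.895 + 93.684 i$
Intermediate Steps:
$f = -5 + 4 i$ ($f = -5 + \sqrt{5 \left(-1\right) - 11} = -5 + \sqrt{-5 - 11} = -5 + \sqrt{-16} = -5 + 4 i \approx -5.0 + 4.0 i$)
$N = 25 - 20 i$ ($N = - 5 \left(-5 + 4 i\right) = 25 - 20 i \approx 25.0 - 20.0 i$)
$q{\left(t \right)} = \frac{25 - 20 i}{t}$
$166 - 89 q{\left(19 \right)} = 166 - 89 \frac{5 \left(5 - 4 i\right)}{19} = 166 - 89 \cdot 5 \cdot \frac{1}{19} \left(5 - 4 i\right) = 166 - 89 \left(\frac{25}{19} - \frac{20 i}{19}\right) = 166 - \left(\frac{2225}{19} - \frac{1780 i}{19}\right) = \frac{929}{19} + \frac{1780 i}{19}$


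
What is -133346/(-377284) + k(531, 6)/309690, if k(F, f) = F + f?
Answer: 1729105177/4868378415 ≈ 0.35517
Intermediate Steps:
-133346/(-377284) + k(531, 6)/309690 = -133346/(-377284) + (531 + 6)/309690 = -133346*(-1/377284) + 537*(1/309690) = 66673/188642 + 179/103230 = 1729105177/4868378415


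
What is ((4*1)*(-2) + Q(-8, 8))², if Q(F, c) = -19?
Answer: 729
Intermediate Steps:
((4*1)*(-2) + Q(-8, 8))² = ((4*1)*(-2) - 19)² = (4*(-2) - 19)² = (-8 - 19)² = (-27)² = 729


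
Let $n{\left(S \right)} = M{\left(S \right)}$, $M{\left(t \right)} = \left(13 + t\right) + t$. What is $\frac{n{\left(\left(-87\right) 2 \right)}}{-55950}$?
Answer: $\frac{67}{11190} \approx 0.0059875$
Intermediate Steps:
$M{\left(t \right)} = 13 + 2 t$
$n{\left(S \right)} = 13 + 2 S$
$\frac{n{\left(\left(-87\right) 2 \right)}}{-55950} = \frac{13 + 2 \left(\left(-87\right) 2\right)}{-55950} = \left(13 + 2 \left(-174\right)\right) \left(- \frac{1}{55950}\right) = \left(13 - 348\right) \left(- \frac{1}{55950}\right) = \left(-335\right) \left(- \frac{1}{55950}\right) = \frac{67}{11190}$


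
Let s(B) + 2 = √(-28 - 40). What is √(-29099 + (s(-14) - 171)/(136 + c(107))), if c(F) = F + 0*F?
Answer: √(-21213690 + 6*I*√17)/27 ≈ 9.9466e-5 + 170.59*I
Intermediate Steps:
c(F) = F (c(F) = F + 0 = F)
s(B) = -2 + 2*I*√17 (s(B) = -2 + √(-28 - 40) = -2 + √(-68) = -2 + 2*I*√17)
√(-29099 + (s(-14) - 171)/(136 + c(107))) = √(-29099 + ((-2 + 2*I*√17) - 171)/(136 + 107)) = √(-29099 + (-173 + 2*I*√17)/243) = √(-29099 + (-173 + 2*I*√17)*(1/243)) = √(-29099 + (-173/243 + 2*I*√17/243)) = √(-7071230/243 + 2*I*√17/243)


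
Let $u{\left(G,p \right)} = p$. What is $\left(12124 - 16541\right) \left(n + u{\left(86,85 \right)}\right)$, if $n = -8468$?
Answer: $37027711$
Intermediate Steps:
$\left(12124 - 16541\right) \left(n + u{\left(86,85 \right)}\right) = \left(12124 - 16541\right) \left(-8468 + 85\right) = \left(-4417\right) \left(-8383\right) = 37027711$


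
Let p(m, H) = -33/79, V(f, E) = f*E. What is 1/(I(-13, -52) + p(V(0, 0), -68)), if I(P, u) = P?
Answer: -79/1060 ≈ -0.074528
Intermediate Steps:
V(f, E) = E*f
p(m, H) = -33/79 (p(m, H) = -33*1/79 = -33/79)
1/(I(-13, -52) + p(V(0, 0), -68)) = 1/(-13 - 33/79) = 1/(-1060/79) = -79/1060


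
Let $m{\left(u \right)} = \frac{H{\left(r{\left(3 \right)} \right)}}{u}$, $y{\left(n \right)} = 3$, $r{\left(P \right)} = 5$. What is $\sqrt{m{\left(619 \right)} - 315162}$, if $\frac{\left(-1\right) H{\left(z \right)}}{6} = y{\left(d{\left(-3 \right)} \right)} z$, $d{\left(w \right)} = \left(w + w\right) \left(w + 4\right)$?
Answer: $\frac{6 i \sqrt{3354384522}}{619} \approx 561.39 i$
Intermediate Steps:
$d{\left(w \right)} = 2 w \left(4 + w\right)$
$H{\left(z \right)} = - 18 z$ ($H{\left(z \right)} = - 6 \cdot 3 z = - 18 z$)
$m{\left(u \right)} = - \frac{90}{u}$ ($m{\left(u \right)} = \frac{\left(-18\right) 5}{u} = - \frac{90}{u}$)
$\sqrt{m{\left(619 \right)} - 315162} = \sqrt{- \frac{90}{619} - 315162} = \sqrt{- \frac{195085368}{619}} = \frac{6 i \sqrt{3354384522}}{619}$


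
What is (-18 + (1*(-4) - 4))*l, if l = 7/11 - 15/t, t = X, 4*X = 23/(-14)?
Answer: -244426/253 ≈ -966.11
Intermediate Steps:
X = -23/56 (X = (23/(-14))/4 = (23*(-1/14))/4 = (¼)*(-23/14) = -23/56 ≈ -0.41071)
t = -23/56 ≈ -0.41071
l = 9401/253 (l = 7/11 - 15/(-23/56) = 7*(1/11) - 15*(-56/23) = 7/11 + 840/23 = 9401/253 ≈ 37.158)
(-18 + (1*(-4) - 4))*l = (-18 + (1*(-4) - 4))*(9401/253) = (-18 + (-4 - 4))*(9401/253) = (-18 - 8)*(9401/253) = -26*9401/253 = -244426/253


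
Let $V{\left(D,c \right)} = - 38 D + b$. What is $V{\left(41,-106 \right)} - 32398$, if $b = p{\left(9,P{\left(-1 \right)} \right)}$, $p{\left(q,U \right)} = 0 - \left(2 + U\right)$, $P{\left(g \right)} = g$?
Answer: $-33957$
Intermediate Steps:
$p{\left(q,U \right)} = -2 - U$
$b = -1$ ($b = -2 - -1 = -2 + 1 = -1$)
$V{\left(D,c \right)} = -1 - 38 D$ ($V{\left(D,c \right)} = - 38 D - 1 = -1 - 38 D$)
$V{\left(41,-106 \right)} - 32398 = \left(-1 - 1558\right) - 32398 = -1559 - 32398 = -33957$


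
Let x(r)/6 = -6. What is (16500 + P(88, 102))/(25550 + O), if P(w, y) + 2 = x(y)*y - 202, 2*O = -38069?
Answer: 25248/13031 ≈ 1.9375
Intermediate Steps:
x(r) = -36 (x(r) = 6*(-6) = -36)
O = -38069/2 (O = (1/2)*(-38069) = -38069/2 ≈ -19035.)
P(w, y) = -204 - 36*y (P(w, y) = -2 + (-36*y - 202) = -2 + (-202 - 36*y) = -204 - 36*y)
(16500 + P(88, 102))/(25550 + O) = (16500 + (-204 - 36*102))/(25550 - 38069/2) = (16500 + (-204 - 3672))/(13031/2) = (16500 - 3876)*(2/13031) = 12624*(2/13031) = 25248/13031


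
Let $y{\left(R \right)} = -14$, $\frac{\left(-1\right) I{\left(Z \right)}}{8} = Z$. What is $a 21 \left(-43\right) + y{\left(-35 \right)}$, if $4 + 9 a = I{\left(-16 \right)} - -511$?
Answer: $- \frac{191177}{3} \approx -63726.0$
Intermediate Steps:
$I{\left(Z \right)} = - 8 Z$
$a = \frac{635}{9}$ ($a = - \frac{4}{9} + \frac{\left(-8\right) \left(-16\right) - -511}{9} = - \frac{4}{9} + \frac{128 + 511}{9} = - \frac{4}{9} + \frac{1}{9} \cdot 639 = - \frac{4}{9} + 71 = \frac{635}{9} \approx 70.556$)
$a 21 \left(-43\right) + y{\left(-35 \right)} = \frac{635 \cdot 21 \left(-43\right)}{9} - 14 = \frac{635}{9} \left(-903\right) - 14 = - \frac{191135}{3} - 14 = - \frac{191177}{3}$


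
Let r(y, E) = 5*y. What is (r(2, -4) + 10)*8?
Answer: 160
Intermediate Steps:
(r(2, -4) + 10)*8 = (5*2 + 10)*8 = (10 + 10)*8 = 20*8 = 160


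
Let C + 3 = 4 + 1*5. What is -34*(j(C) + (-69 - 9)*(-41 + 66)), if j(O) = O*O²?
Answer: 58956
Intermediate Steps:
C = 6 (C = -3 + (4 + 1*5) = -3 + (4 + 5) = -3 + 9 = 6)
j(O) = O³
-34*(j(C) + (-69 - 9)*(-41 + 66)) = -34*(6³ + (-69 - 9)*(-41 + 66)) = -34*(216 - 78*25) = -34*(216 - 1950) = -34*(-1734) = 58956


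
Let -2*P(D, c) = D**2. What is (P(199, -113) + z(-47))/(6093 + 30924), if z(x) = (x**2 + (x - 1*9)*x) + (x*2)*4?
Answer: -30671/74034 ≈ -0.41428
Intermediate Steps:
P(D, c) = -D**2/2
z(x) = x**2 + 8*x + x*(-9 + x) (z(x) = (x**2 + (x - 9)*x) + (2*x)*4 = (x**2 + (-9 + x)*x) + 8*x = (x**2 + x*(-9 + x)) + 8*x = x**2 + 8*x + x*(-9 + x))
(P(199, -113) + z(-47))/(6093 + 30924) = (-1/2*199**2 - 47*(-1 + 2*(-47)))/(6093 + 30924) = (-1/2*39601 - 47*(-1 - 94))/37017 = (-39601/2 - 47*(-95))*(1/37017) = (-39601/2 + 4465)*(1/37017) = -30671/2*1/37017 = -30671/74034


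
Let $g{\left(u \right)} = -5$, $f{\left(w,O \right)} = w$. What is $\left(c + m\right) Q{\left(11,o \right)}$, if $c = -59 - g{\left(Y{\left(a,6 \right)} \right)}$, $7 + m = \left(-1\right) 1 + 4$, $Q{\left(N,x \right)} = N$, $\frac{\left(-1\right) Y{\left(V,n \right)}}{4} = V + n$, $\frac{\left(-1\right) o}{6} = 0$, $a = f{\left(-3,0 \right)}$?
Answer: $-638$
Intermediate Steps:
$a = -3$
$o = 0$ ($o = \left(-6\right) 0 = 0$)
$Y{\left(V,n \right)} = - 4 V - 4 n$ ($Y{\left(V,n \right)} = - 4 \left(V + n\right) = - 4 V - 4 n$)
$m = -4$ ($m = -7 + \left(\left(-1\right) 1 + 4\right) = -7 + \left(-1 + 4\right) = -7 + 3 = -4$)
$c = -54$ ($c = -59 - -5 = -59 + 5 = -54$)
$\left(c + m\right) Q{\left(11,o \right)} = \left(-54 - 4\right) 11 = \left(-58\right) 11 = -638$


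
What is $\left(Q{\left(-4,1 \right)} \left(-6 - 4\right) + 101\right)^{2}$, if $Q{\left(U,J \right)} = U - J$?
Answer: $22801$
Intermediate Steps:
$\left(Q{\left(-4,1 \right)} \left(-6 - 4\right) + 101\right)^{2} = \left(\left(-4 - 1\right) \left(-6 - 4\right) + 101\right)^{2} = \left(\left(-4 - 1\right) \left(-10\right) + 101\right)^{2} = \left(\left(-5\right) \left(-10\right) + 101\right)^{2} = \left(50 + 101\right)^{2} = 151^{2} = 22801$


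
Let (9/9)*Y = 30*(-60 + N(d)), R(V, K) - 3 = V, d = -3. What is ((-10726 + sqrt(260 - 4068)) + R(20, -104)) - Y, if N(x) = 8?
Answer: -9143 + 4*I*sqrt(238) ≈ -9143.0 + 61.709*I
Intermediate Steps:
R(V, K) = 3 + V
Y = -1560 (Y = 30*(-60 + 8) = 30*(-52) = -1560)
((-10726 + sqrt(260 - 4068)) + R(20, -104)) - Y = ((-10726 + sqrt(260 - 4068)) + (3 + 20)) - 1*(-1560) = ((-10726 + sqrt(-3808)) + 23) + 1560 = ((-10726 + 4*I*sqrt(238)) + 23) + 1560 = (-10703 + 4*I*sqrt(238)) + 1560 = -9143 + 4*I*sqrt(238)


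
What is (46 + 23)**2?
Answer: 4761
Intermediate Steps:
(46 + 23)**2 = 69**2 = 4761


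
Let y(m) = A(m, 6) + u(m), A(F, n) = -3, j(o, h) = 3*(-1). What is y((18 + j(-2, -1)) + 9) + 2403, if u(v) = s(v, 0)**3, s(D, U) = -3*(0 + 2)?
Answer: 2184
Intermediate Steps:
s(D, U) = -6 (s(D, U) = -3*2 = -6)
j(o, h) = -3
u(v) = -216 (u(v) = (-6)**3 = -216)
y(m) = -219 (y(m) = -3 - 216 = -219)
y((18 + j(-2, -1)) + 9) + 2403 = -219 + 2403 = 2184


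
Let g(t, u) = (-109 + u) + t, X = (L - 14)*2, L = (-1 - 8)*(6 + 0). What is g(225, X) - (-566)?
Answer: 546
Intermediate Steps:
L = -54 (L = -9*6 = -54)
X = -136 (X = (-54 - 14)*2 = -68*2 = -136)
g(t, u) = -109 + t + u
g(225, X) - (-566) = (-109 + 225 - 136) - (-566) = -20 - 1*(-566) = -20 + 566 = 546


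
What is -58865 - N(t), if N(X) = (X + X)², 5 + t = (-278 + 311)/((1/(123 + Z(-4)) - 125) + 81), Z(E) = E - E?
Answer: -1727376008649/29278921 ≈ -58997.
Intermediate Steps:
Z(E) = 0
t = -31114/5411 (t = -5 + (-278 + 311)/((1/(123 + 0) - 125) + 81) = -5 + 33/((1/123 - 125) + 81) = -5 + 33/(-15374/123 + 81) = -5 + 33/(-5411/123) = -5 + 33*(-123/5411) = -5 - 4059/5411 = -31114/5411 ≈ -5.7501)
N(X) = 4*X² (N(X) = (2*X)² = 4*X²)
-58865 - N(t) = -58865 - 4*(-31114/5411)² = -58865 - 4*968080996/29278921 = -58865 - 1*3872323984/29278921 = -58865 - 3872323984/29278921 = -1727376008649/29278921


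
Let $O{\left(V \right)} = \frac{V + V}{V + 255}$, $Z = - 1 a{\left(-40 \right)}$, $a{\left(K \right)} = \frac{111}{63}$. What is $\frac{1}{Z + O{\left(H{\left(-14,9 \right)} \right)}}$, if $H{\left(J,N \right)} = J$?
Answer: $- \frac{5061}{9505} \approx -0.53246$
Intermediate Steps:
$a{\left(K \right)} = \frac{37}{21}$ ($a{\left(K \right)} = 111 \cdot \frac{1}{63} = \frac{37}{21}$)
$Z = - \frac{37}{21}$ ($Z = - \frac{1 \cdot 37}{21} = \left(-1\right) \frac{37}{21} = - \frac{37}{21} \approx -1.7619$)
$O{\left(V \right)} = \frac{2 V}{255 + V}$
$\frac{1}{Z + O{\left(H{\left(-14,9 \right)} \right)}} = \frac{1}{- \frac{37}{21} + 2 \left(-14\right) \frac{1}{255 - 14}} = \frac{1}{- \frac{37}{21} + 2 \left(-14\right) \frac{1}{241}} = \frac{1}{- \frac{37}{21} - \frac{28}{241}} = \frac{1}{- \frac{9505}{5061}} = - \frac{5061}{9505}$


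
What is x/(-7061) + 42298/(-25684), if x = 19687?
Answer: -402153543/90677362 ≈ -4.4350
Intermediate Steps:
x/(-7061) + 42298/(-25684) = 19687/(-7061) + 42298/(-25684) = 19687*(-1/7061) + 42298*(-1/25684) = -19687/7061 - 21149/12842 = -402153543/90677362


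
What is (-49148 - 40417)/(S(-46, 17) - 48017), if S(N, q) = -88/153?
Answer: 1957635/1049527 ≈ 1.8653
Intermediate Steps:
S(N, q) = -88/153 (S(N, q) = -88*1/153 = -88/153)
(-49148 - 40417)/(S(-46, 17) - 48017) = (-49148 - 40417)/(-88/153 - 48017) = -89565/(-7346689/153) = -89565*(-153/7346689) = 1957635/1049527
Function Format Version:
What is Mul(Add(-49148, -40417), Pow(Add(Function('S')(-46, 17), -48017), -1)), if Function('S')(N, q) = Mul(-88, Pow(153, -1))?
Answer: Rational(1957635, 1049527) ≈ 1.8653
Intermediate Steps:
Function('S')(N, q) = Rational(-88, 153) (Function('S')(N, q) = Mul(-88, Rational(1, 153)) = Rational(-88, 153))
Mul(Add(-49148, -40417), Pow(Add(Function('S')(-46, 17), -48017), -1)) = Mul(Add(-49148, -40417), Pow(Add(Rational(-88, 153), -48017), -1)) = Mul(-89565, Pow(Rational(-7346689, 153), -1)) = Mul(-89565, Rational(-153, 7346689)) = Rational(1957635, 1049527)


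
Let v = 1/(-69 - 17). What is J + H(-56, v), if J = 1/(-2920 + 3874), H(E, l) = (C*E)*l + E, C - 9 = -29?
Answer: -2831429/41022 ≈ -69.022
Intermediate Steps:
C = -20 (C = 9 - 29 = -20)
v = -1/86 (v = 1/(-86) = -1/86 ≈ -0.011628)
H(E, l) = E - 20*E*l (H(E, l) = (-20*E)*l + E = -20*E*l + E = E - 20*E*l)
J = 1/954 ≈ 0.0010482
J + H(-56, v) = 1/954 - 56*(1 - 20*(-1/86)) = 1/954 - 56*(1 + 10/43) = 1/954 - 56*53/43 = 1/954 - 2968/43 = -2831429/41022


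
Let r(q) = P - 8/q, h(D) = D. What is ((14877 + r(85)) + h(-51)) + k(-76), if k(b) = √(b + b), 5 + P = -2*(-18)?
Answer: 1262837/85 + 2*I*√38 ≈ 14857.0 + 12.329*I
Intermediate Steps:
P = 31 (P = -5 - 2*(-18) = -5 + 36 = 31)
k(b) = √2*√b (k(b) = √(2*b) = √2*√b)
r(q) = 31 - 8/q
((14877 + r(85)) + h(-51)) + k(-76) = ((14877 + (31 - 8/85)) - 51) + √2*√(-76) = ((14877 + (31 - 8*1/85)) - 51) + √2*(2*I*√19) = ((14877 + (31 - 8/85)) - 51) + 2*I*√38 = ((14877 + 2627/85) - 51) + 2*I*√38 = (1267172/85 - 51) + 2*I*√38 = 1262837/85 + 2*I*√38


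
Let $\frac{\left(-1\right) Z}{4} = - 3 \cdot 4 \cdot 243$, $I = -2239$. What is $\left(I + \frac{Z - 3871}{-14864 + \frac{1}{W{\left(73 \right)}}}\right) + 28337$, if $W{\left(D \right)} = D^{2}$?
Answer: $\frac{2067187706093}{79210255} \approx 26097.0$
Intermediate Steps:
$Z = 11664$ ($Z = - 4 \left(- 3 \cdot 4 \cdot 243\right) = - 4 \left(\left(-3\right) 972\right) = \left(-4\right) \left(-2916\right) = 11664$)
$\left(I + \frac{Z - 3871}{-14864 + \frac{1}{W{\left(73 \right)}}}\right) + 28337 = \left(-2239 + \frac{11664 - 3871}{-14864 + \frac{1}{73^{2}}}\right) + 28337 = \left(-2239 + \frac{11664 - 3871}{-14864 + \frac{1}{5329}}\right) + 28337 = \left(-2239 + \frac{7793}{-14864 + \frac{1}{5329}}\right) + 28337 = \left(-2239 + \frac{7793}{- \frac{79210255}{5329}}\right) + 28337 = \left(-2239 + 7793 \left(- \frac{5329}{79210255}\right)\right) + 28337 = \left(-2239 - \frac{41528897}{79210255}\right) + 28337 = - \frac{177393289842}{79210255} + 28337 = \frac{2067187706093}{79210255}$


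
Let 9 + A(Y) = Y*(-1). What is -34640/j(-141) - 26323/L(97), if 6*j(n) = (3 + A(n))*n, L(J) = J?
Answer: -32059855/123093 ≈ -260.45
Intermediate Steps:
A(Y) = -9 - Y (A(Y) = -9 + Y*(-1) = -9 - Y)
j(n) = n*(-6 - n)/6 (j(n) = ((3 + (-9 - n))*n)/6 = ((-6 - n)*n)/6 = (n*(-6 - n))/6 = n*(-6 - n)/6)
-34640/j(-141) - 26323/L(97) = -34640*2/(47*(6 - 141)) - 26323/97 = -34640/((-⅙*(-141)*(-135))) - 26323*1/97 = -34640/(-6345/2) - 26323/97 = -34640*(-2/6345) - 26323/97 = 13856/1269 - 26323/97 = -32059855/123093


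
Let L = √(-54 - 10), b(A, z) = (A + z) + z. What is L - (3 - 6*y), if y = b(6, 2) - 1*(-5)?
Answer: 87 + 8*I ≈ 87.0 + 8.0*I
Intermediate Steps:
b(A, z) = A + 2*z
L = 8*I (L = √(-64) = 8*I ≈ 8.0*I)
y = 15 (y = (6 + 2*2) - 1*(-5) = (6 + 4) + 5 = 10 + 5 = 15)
L - (3 - 6*y) = 8*I - (3 - 6*15) = 8*I - (3 - 90) = 8*I - 1*(-87) = 8*I + 87 = 87 + 8*I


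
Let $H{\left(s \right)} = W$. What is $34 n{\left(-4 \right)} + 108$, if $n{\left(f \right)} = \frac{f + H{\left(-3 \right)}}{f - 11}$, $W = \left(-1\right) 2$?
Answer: $\frac{608}{5} \approx 121.6$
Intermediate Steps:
$W = -2$
$H{\left(s \right)} = -2$
$n{\left(f \right)} = \frac{-2 + f}{-11 + f}$ ($n{\left(f \right)} = \frac{f - 2}{f - 11} = \frac{-2 + f}{-11 + f}$)
$34 n{\left(-4 \right)} + 108 = 34 \frac{-2 - 4}{-11 - 4} + 108 = 34 \frac{1}{-15} \left(-6\right) + 108 = 34 \left(\left(- \frac{1}{15}\right) \left(-6\right)\right) + 108 = 34 \cdot \frac{2}{5} + 108 = \frac{68}{5} + 108 = \frac{608}{5}$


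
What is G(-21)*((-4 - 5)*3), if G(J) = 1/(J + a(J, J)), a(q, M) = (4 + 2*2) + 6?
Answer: 27/7 ≈ 3.8571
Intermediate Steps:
a(q, M) = 14 (a(q, M) = (4 + 4) + 6 = 8 + 6 = 14)
G(J) = 1/(14 + J) (G(J) = 1/(J + 14) = 1/(14 + J))
G(-21)*((-4 - 5)*3) = ((-4 - 5)*3)/(14 - 21) = (-9*3)/(-7) = -1/7*(-27) = 27/7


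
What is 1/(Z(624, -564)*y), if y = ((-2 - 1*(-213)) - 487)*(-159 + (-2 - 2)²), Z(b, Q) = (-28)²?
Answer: 1/30942912 ≈ 3.2318e-8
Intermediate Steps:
Z(b, Q) = 784
y = 39468 (y = ((-2 + 213) - 487)*(-159 + (-4)²) = (211 - 487)*(-159 + 16) = -276*(-143) = 39468)
1/(Z(624, -564)*y) = 1/(784*39468) = (1/784)*(1/39468) = 1/30942912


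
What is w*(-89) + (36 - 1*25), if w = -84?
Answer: 7487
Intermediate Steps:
w*(-89) + (36 - 1*25) = -84*(-89) + (36 - 1*25) = 7476 + (36 - 25) = 7476 + 11 = 7487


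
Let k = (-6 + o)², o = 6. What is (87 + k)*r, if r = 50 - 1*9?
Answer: 3567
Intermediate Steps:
r = 41 (r = 50 - 9 = 41)
k = 0 (k = (-6 + 6)² = 0² = 0)
(87 + k)*r = (87 + 0)*41 = 87*41 = 3567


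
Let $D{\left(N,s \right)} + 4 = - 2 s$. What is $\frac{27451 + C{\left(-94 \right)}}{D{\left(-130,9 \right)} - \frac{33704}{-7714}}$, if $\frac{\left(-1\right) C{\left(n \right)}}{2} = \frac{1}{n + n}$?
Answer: $- \frac{9952583515}{6392188} \approx -1557.0$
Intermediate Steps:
$D{\left(N,s \right)} = -4 - 2 s$
$C{\left(n \right)} = - \frac{1}{n}$ ($C{\left(n \right)} = - \frac{2}{n + n} = - \frac{2}{2 n} = - 2 \frac{1}{2 n} = - \frac{1}{n}$)
$\frac{27451 + C{\left(-94 \right)}}{D{\left(-130,9 \right)} - \frac{33704}{-7714}} = \frac{27451 - \frac{1}{-94}}{\left(-4 - 18\right) - \frac{33704}{-7714}} = \frac{27451 - - \frac{1}{94}}{\left(-4 - 18\right) - - \frac{16852}{3857}} = \frac{27451 + \frac{1}{94}}{-22 + \frac{16852}{3857}} = \frac{2580395}{94 \left(- \frac{68002}{3857}\right)} = \frac{2580395}{94} \left(- \frac{3857}{68002}\right) = - \frac{9952583515}{6392188}$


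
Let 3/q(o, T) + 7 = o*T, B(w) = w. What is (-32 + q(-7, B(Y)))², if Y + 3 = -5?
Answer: 2449225/2401 ≈ 1020.1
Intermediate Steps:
Y = -8 (Y = -3 - 5 = -8)
q(o, T) = 3/(-7 + T*o) (q(o, T) = 3/(-7 + o*T) = 3/(-7 + T*o))
(-32 + q(-7, B(Y)))² = (-32 + 3/(-7 - 8*(-7)))² = (-32 + 3/(-7 + 56))² = (-32 + 3/49)² = (-1565/49)² = 2449225/2401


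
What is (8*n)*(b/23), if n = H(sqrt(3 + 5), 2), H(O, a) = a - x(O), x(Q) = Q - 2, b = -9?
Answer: -288/23 + 144*sqrt(2)/23 ≈ -3.6675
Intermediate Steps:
x(Q) = -2 + Q
H(O, a) = 2 + a - O (H(O, a) = a - (-2 + O) = a + (2 - O) = 2 + a - O)
n = 4 - 2*sqrt(2) (n = 2 + 2 - sqrt(3 + 5) = 2 + 2 - sqrt(8) = 2 + 2 - 2*sqrt(2) = 4 - 2*sqrt(2) ≈ 1.1716)
(8*n)*(b/23) = (8*(4 - 2*sqrt(2)))*(-9/23) = (32 - 16*sqrt(2))*(-9*1/23) = (32 - 16*sqrt(2))*(-9/23) = -288/23 + 144*sqrt(2)/23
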